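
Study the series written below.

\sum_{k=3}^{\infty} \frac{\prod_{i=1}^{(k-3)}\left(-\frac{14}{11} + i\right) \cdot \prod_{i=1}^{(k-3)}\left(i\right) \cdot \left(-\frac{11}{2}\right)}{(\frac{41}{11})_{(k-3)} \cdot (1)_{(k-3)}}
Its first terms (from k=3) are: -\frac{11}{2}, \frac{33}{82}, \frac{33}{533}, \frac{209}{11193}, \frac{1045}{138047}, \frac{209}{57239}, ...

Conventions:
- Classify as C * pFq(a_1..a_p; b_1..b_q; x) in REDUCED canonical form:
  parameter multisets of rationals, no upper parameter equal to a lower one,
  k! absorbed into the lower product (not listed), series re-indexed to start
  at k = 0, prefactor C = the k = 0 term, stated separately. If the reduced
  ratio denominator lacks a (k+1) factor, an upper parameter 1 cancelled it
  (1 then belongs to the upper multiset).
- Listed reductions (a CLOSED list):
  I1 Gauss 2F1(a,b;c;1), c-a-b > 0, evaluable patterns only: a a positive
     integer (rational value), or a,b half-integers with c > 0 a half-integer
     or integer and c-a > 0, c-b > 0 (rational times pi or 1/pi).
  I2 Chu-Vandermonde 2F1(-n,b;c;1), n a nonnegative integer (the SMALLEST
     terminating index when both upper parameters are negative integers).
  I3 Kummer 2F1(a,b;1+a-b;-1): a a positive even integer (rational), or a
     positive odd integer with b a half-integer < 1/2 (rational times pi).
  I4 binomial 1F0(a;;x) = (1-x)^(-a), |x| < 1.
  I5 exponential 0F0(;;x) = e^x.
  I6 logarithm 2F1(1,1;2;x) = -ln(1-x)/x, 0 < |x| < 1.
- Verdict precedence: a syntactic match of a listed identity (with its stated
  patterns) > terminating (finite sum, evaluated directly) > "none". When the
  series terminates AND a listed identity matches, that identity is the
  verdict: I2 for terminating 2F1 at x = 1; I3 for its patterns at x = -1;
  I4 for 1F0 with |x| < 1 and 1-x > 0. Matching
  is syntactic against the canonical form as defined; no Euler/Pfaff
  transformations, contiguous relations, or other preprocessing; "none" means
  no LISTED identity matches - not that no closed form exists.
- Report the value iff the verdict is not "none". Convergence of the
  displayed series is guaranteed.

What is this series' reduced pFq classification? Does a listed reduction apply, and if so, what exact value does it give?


At argument 1: a 2F1 with upper {-\frac{3}{11}, 1}, lower {\frac{41}{11}}, scaled by C = -\frac{11}{2}. Verdict: this is Gauss's theorem (I1) (x = 1: the Gamma ratio telescopes since c-a-b = 3 > 0 and a = 1 in Z>0). Hence: -5.

Key step: from the first term -\frac{11}{2}: (1)_k (prefactor -11/2) is k! itself.
Consecutive-term ratio: r(k) = 1 * (k-\frac{3}{11}) (k+1) / [(k+\frac{41}{11}) (k+1)] ; factor over Q: parameters, x = 1, and C = -\frac{11}{2}.


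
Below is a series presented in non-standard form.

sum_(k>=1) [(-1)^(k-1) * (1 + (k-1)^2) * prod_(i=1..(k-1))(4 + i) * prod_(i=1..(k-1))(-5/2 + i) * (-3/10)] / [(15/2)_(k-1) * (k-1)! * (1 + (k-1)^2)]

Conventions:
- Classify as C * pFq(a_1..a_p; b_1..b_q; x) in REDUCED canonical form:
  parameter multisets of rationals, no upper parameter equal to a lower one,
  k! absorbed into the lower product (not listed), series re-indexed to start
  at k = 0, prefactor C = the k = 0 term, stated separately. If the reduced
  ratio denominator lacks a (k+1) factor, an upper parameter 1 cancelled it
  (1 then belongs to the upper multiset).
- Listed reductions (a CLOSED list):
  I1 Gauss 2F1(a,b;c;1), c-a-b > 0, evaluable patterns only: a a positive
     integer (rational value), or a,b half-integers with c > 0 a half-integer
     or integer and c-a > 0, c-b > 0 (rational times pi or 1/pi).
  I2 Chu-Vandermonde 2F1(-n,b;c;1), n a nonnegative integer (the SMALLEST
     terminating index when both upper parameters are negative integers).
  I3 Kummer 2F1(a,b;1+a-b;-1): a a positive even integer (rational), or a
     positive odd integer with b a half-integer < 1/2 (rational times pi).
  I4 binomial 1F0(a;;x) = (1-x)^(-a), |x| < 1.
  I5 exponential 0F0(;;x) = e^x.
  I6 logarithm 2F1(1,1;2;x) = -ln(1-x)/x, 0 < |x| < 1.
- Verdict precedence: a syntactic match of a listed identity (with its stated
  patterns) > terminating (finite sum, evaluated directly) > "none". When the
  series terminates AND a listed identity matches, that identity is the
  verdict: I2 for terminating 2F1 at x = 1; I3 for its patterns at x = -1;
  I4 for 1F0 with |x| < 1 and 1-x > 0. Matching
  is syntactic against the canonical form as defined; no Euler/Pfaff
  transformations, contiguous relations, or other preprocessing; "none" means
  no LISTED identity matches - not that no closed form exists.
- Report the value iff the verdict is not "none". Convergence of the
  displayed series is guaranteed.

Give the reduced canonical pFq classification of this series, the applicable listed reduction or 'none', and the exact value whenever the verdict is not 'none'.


Reduced: x = -1, 2F1, upper = {-3/2, 5}, lower = {15/2}, C = -3/10. Verdict: Kummer (I3) fires (x = -1; c = 15/2 equals 1+a-b for upper {-3/2, 5}: listed pattern). Hence: (-27027/131072) * pi.

The tell: t_0 = -3/10 here, and the running product (C = -3/10, x = -1) telescopes to a rising factorial.
Consecutive-term ratio: r(k) = (-1) * (k-3/2) (k+5) / [(k+15/2) (k+1)] - rational in k, leading ratio (-1); with t_0 = -3/10, classification follows.


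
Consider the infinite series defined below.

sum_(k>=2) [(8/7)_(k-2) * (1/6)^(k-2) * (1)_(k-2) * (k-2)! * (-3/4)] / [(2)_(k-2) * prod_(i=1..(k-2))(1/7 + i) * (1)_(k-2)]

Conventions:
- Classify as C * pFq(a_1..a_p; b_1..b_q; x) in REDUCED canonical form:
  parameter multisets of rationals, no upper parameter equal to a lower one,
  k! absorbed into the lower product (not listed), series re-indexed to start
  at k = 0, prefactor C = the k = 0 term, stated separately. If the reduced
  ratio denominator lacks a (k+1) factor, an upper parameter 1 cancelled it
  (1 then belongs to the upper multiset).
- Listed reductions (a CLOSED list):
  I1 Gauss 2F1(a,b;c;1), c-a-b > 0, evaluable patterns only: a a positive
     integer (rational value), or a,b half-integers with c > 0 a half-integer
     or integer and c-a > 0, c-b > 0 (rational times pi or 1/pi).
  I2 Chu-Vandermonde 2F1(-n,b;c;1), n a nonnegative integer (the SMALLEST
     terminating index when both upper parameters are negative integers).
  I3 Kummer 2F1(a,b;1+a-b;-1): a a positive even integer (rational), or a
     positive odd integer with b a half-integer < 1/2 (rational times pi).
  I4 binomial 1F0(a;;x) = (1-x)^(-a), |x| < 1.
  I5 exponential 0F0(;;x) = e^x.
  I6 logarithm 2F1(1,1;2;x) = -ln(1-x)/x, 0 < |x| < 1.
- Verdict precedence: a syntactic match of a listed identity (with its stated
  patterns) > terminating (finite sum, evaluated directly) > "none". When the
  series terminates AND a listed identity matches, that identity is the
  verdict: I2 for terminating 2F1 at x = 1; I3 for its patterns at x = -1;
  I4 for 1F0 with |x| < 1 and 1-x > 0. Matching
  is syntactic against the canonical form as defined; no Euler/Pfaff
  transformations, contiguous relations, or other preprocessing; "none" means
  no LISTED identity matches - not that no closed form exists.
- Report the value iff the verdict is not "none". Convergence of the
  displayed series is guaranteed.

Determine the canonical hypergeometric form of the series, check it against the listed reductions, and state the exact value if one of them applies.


Canonical form: C = -3/4 times 2F1 with upper {1, 1}, lower {2}, x = 1/6. Verdict at x = 1/6: the logarithmic series (I6) matches (the logarithm: parameters (1,1;2), x = 1/6). Its exact value is (9/2) * ln(5/6).

First insight: from the first term -3/4: the lower running product (prefactor -3/4) is a rising factorial.
Consecutive-term ratio: r(k) = (1/6) * (k+1) (k+1) / [(k+2) (k+1)] - rational in k. x = (1/6); t_0 = -3/4; negate the roots.


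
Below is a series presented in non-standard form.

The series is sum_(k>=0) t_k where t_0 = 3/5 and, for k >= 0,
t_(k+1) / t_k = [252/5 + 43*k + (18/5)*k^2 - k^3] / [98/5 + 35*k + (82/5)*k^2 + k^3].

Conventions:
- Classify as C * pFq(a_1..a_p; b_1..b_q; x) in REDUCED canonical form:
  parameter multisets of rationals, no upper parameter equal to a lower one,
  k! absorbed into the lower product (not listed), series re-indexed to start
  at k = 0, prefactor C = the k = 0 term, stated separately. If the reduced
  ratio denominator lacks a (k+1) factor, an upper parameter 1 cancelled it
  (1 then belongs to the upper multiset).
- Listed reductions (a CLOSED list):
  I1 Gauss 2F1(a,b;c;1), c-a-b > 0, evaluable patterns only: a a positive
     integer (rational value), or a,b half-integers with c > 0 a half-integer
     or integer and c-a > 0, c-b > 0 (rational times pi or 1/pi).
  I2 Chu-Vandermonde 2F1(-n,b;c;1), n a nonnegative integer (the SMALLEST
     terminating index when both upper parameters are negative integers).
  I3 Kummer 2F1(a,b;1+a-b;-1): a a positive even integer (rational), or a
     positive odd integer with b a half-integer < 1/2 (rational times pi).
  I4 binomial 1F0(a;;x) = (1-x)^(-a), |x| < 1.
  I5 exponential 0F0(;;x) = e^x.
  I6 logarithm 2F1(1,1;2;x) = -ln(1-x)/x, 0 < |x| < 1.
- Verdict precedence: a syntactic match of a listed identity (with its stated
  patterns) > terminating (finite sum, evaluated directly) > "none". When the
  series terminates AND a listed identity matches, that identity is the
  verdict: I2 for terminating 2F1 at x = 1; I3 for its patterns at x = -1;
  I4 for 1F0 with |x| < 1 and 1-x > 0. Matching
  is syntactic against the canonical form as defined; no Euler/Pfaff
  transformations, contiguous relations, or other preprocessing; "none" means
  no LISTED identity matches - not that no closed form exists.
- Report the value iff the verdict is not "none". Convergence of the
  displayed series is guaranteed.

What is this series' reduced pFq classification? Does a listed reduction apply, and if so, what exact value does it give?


Structural cue: t_0 being 3/5, roots of the ratio polynomials (C = 3/5, x = -1) are the negated parameters.
Adjacent-term ratio: r(k) = (-1) * (k-9) (k+4) / [(k+14) (k+1)] - poly over poly, x = (-1) from leading terms; C = 3/5 at k = 0.

Reduced: x = -1, 2F1, upper = {-9, 4}, lower = {14}, C = 3/5. Verdict: this is Kummer's theorem (I3) (x = -1; c = 14 equals 1+a-b for upper {-9, 4}: listed pattern). Value: 39/5.


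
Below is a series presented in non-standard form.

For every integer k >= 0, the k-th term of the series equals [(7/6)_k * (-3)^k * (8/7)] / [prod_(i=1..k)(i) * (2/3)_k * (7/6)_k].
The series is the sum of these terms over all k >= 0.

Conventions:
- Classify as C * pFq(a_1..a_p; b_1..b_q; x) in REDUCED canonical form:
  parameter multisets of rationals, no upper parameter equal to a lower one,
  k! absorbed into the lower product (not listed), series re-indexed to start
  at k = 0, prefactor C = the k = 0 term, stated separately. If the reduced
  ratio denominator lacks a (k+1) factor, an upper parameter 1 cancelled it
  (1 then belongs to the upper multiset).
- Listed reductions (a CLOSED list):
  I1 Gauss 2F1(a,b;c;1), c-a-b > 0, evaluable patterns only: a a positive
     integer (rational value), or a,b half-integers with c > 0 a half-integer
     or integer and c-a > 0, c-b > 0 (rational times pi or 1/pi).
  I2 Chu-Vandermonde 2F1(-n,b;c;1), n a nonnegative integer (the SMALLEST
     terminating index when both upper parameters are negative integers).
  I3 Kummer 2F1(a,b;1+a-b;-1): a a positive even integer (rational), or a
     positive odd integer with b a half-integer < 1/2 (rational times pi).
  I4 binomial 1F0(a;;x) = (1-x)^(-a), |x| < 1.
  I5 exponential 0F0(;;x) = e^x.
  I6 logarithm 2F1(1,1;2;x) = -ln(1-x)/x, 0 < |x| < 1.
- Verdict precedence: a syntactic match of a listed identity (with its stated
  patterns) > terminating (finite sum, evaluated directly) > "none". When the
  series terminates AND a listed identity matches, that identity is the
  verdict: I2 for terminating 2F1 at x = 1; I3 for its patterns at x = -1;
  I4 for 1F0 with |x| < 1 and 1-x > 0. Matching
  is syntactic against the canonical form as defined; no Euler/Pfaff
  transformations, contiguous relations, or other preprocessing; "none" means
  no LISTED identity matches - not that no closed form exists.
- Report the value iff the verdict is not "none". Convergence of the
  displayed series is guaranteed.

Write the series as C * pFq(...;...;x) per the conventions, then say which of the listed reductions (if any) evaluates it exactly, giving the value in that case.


x = -3 here; the reduced form reads 0F1, upper {-}, lower {2/3}, C = 8/7. Verdict: none here - no I1-I6 shape fits x = -3 with lower {2/3}.

First insight: t_0 being 8/7, the parameter 7/6 appears in both the upper and lower lists and cancels.
Consecutive-term ratio: r(k) = (-3) * 1 / [(k+2/3) (k+1)] - poly over poly, x = (-3) from leading terms; C = 8/7 at k = 0.


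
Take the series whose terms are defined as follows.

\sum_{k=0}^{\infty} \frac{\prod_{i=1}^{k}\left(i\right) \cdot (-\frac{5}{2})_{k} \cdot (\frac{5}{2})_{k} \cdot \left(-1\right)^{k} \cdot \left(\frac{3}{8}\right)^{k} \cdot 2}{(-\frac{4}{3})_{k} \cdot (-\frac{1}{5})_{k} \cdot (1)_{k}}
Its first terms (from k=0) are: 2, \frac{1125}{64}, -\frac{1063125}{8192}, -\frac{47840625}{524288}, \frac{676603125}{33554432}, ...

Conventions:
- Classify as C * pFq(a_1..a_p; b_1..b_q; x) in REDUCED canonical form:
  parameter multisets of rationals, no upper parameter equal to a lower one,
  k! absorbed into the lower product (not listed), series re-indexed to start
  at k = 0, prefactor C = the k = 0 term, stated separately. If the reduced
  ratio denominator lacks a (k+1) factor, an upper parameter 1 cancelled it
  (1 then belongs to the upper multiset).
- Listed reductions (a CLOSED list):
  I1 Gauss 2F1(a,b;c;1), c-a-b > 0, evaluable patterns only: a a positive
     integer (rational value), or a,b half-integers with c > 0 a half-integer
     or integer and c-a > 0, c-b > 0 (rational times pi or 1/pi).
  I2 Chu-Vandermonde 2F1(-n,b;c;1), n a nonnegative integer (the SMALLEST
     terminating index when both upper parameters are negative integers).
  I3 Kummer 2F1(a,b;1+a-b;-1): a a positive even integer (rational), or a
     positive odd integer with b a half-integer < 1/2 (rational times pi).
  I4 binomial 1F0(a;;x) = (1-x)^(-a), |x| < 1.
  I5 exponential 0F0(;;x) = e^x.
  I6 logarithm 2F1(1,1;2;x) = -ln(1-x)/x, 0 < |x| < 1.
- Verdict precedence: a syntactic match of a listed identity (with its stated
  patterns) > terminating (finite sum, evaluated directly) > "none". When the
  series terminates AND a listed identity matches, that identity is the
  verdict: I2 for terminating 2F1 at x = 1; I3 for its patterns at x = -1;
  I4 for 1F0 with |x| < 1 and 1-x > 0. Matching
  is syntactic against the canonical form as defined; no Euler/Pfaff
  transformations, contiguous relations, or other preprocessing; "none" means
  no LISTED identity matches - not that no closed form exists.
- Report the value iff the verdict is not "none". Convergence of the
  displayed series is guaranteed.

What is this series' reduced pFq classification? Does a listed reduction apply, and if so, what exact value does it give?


Canonical form: C = 2 times 3F2 with upper {-\frac{5}{2}, 1, \frac{5}{2}}, lower {-\frac{4}{3}, -\frac{1}{5}}, x = -\frac{3}{8}. Verdict: none here - no I1-I6 shape fits x = -\frac{3}{8} with lower {-\frac{4}{3}, -\frac{1}{5}}.

Key observation: x = -\frac{3}{8} and the (-1)^k factor (prefactor 2) folds into the argument's sign.
Step ratio: r(k) = -\frac{3}{8} * (k-\frac{5}{2}) (k+1) (k+\frac{5}{2}) / [(k-\frac{4}{3}) (k-\frac{1}{5}) (k+1)] - rational in k. x = -\frac{3}{8}; t_0 = 2; negate the roots.


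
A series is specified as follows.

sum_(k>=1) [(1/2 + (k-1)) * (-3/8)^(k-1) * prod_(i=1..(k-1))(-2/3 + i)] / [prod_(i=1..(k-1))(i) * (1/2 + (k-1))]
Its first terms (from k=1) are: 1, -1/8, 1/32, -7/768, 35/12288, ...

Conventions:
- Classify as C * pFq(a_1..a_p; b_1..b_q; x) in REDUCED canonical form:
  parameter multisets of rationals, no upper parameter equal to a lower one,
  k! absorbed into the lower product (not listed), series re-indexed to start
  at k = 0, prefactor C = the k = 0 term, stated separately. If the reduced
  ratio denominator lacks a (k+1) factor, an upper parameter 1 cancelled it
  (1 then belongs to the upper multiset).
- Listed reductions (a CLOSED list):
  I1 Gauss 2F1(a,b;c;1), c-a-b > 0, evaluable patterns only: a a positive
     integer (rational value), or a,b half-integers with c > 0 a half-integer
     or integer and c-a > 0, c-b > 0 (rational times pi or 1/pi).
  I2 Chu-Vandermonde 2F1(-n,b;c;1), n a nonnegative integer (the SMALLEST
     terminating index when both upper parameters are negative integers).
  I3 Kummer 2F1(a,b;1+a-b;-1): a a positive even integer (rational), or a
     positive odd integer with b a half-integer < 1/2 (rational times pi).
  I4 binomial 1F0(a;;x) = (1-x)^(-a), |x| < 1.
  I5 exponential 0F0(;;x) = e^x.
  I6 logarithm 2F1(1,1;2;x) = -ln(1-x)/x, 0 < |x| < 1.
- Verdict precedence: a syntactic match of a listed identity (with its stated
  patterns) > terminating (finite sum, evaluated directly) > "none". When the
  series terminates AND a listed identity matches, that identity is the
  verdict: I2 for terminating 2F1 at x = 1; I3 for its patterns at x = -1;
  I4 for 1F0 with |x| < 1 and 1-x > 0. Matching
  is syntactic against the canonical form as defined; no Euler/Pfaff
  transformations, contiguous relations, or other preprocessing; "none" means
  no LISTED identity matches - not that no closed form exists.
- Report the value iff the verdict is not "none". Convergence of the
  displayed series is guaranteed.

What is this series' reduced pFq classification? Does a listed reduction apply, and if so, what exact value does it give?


This is 1 * 1F0(1/3; -; -3/8) in reduced canonical form. Verdict: this is binomial (I4) (the 1F0 binomial series: exponent -1/3, x = -3/8). Exact value: (11/8)^(-1/3).

Key step: from the first term 1: the running product (prefactor 1) telescopes to a rising factorial.
Term ratio: r(k) = (-3/8) * (k+1/3) / [(k+1)] - rational in k, leading ratio (-3/8); with t_0 = 1, classification follows.


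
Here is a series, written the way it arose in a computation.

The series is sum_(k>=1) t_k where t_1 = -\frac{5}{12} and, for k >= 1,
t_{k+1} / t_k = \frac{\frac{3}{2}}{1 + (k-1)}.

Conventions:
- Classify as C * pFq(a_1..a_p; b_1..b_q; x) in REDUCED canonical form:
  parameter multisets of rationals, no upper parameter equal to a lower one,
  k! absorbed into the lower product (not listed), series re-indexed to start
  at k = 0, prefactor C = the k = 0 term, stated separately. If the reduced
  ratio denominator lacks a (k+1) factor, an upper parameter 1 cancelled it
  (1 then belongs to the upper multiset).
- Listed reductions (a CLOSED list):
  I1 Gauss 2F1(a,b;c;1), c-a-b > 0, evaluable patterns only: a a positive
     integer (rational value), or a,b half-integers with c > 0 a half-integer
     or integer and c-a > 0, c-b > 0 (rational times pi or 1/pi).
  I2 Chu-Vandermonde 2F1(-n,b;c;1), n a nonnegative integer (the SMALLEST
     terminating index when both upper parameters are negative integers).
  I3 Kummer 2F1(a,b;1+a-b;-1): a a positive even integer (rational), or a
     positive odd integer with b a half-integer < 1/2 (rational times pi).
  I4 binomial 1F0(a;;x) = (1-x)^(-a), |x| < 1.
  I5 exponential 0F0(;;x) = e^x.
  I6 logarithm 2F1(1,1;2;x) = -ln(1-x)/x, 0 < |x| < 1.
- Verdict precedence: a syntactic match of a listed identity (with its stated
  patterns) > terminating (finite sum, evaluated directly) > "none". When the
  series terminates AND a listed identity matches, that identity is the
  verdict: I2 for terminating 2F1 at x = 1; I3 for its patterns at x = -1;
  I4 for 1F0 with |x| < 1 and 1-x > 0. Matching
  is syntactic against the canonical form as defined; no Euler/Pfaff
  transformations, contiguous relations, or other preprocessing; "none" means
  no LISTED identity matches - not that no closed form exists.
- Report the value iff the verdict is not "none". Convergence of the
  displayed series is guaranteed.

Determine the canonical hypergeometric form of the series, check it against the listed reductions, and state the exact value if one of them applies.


Key step: from the first term -\frac{5}{12}: the expanded ratio factors over Q; prefactor -5/12, roots give parameters.
Ratio: r(k) = \frac{3}{2} * 1 / [(k+1)] - rational in k. x = \frac{3}{2}; t_0 = -\frac{5}{12}; negate the roots.

This is -\frac{5}{12} * 0F0(-; -; \frac{3}{2}) in reduced canonical form. Verdict: the exponential series (I5) matches (the 0F0 exponential series at x = \frac{3}{2}). Its exact value is \left(-\frac{5}{12}\right) \cdot e^{\frac{3}{2}}.


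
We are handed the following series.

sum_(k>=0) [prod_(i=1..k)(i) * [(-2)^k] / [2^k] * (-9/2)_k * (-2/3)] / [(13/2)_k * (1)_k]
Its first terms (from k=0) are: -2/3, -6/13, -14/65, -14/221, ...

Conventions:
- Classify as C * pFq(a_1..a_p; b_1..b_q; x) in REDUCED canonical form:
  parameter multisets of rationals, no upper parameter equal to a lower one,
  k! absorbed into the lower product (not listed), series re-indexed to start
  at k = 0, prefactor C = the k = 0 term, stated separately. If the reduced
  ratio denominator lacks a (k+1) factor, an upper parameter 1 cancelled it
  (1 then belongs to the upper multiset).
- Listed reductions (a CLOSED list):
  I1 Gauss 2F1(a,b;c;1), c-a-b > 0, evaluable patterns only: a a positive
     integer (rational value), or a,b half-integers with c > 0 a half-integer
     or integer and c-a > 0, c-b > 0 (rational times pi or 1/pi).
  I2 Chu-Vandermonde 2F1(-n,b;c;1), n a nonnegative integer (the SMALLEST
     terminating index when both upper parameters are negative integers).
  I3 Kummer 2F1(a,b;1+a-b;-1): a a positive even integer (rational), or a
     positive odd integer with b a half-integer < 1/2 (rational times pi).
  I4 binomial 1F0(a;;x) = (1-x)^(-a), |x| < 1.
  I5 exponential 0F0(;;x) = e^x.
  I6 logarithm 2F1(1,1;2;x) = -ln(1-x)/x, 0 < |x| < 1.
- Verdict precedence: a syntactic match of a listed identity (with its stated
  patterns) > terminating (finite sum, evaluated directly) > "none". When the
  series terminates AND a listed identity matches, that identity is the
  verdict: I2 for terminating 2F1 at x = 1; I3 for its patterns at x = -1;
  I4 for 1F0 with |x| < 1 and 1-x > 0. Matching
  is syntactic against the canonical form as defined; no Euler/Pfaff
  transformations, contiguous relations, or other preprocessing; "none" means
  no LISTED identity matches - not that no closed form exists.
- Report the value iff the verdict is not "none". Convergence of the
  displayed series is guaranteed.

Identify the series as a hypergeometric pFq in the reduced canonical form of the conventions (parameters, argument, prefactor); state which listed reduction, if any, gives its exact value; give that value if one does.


Reduced: x = -1, 2F1, upper = {-9/2, 1}, lower = {13/2}, C = -2/3. Verdict (x = -1): the Kummer evaluation I3 applies (x = -1; c = 13/2 equals 1+a-b for upper {-9/2, 1}: listed pattern). Its exact value is (-231/512) * pi.

Key observation: t_0 being -2/3, the two k-th powers (C = -2/3) combine into one argument.
Adjacent-term ratio: r(k) = (-1) * (k-9/2) (k+1) / [(k+13/2) (k+1)] - rational in k. x = (-1); t_0 = -2/3; negate the roots.


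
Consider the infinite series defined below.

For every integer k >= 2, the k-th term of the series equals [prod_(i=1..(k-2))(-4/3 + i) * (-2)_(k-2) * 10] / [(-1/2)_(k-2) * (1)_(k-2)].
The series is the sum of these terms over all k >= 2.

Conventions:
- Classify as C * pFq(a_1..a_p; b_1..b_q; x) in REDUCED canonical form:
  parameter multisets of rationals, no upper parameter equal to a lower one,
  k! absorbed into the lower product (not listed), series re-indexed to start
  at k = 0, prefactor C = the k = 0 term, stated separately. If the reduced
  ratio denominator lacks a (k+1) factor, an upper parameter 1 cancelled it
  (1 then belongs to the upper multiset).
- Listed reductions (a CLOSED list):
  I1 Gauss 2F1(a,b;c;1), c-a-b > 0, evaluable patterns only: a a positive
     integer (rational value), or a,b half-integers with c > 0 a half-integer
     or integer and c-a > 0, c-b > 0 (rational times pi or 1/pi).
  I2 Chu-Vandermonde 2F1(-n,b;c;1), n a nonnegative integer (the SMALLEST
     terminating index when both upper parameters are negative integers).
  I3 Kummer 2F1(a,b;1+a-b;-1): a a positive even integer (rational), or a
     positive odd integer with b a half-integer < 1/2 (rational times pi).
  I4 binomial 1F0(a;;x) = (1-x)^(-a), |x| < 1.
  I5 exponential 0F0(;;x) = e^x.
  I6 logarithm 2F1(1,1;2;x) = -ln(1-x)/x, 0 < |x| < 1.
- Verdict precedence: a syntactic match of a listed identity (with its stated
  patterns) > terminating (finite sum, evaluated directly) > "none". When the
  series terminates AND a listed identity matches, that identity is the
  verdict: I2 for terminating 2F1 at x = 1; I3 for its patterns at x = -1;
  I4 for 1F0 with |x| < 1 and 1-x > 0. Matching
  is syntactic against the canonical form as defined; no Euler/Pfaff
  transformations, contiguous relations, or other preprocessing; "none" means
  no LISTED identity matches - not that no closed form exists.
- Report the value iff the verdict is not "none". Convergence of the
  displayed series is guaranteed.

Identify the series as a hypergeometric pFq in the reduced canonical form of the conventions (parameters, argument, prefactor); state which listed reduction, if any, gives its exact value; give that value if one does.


At argument 1: a 2F1 with upper {-2, -1/3}, lower {-1/2}, scaled by C = 10. Verdict: Chu-Vandermonde (I2) applies (terminating 2F1 at x = 1 with n = 2, b = -1/3, c = -1/2). Its exact value is 50/9.

Key step: t_0 = 10 here, and (1)_k (prefactor 10) is k! itself.
Step ratio: r(k) = 1 * (k-2) (k-1/3) / [(k-1/2) (k+1)] ; factor over Q: parameters, x = 1, and C = 10.


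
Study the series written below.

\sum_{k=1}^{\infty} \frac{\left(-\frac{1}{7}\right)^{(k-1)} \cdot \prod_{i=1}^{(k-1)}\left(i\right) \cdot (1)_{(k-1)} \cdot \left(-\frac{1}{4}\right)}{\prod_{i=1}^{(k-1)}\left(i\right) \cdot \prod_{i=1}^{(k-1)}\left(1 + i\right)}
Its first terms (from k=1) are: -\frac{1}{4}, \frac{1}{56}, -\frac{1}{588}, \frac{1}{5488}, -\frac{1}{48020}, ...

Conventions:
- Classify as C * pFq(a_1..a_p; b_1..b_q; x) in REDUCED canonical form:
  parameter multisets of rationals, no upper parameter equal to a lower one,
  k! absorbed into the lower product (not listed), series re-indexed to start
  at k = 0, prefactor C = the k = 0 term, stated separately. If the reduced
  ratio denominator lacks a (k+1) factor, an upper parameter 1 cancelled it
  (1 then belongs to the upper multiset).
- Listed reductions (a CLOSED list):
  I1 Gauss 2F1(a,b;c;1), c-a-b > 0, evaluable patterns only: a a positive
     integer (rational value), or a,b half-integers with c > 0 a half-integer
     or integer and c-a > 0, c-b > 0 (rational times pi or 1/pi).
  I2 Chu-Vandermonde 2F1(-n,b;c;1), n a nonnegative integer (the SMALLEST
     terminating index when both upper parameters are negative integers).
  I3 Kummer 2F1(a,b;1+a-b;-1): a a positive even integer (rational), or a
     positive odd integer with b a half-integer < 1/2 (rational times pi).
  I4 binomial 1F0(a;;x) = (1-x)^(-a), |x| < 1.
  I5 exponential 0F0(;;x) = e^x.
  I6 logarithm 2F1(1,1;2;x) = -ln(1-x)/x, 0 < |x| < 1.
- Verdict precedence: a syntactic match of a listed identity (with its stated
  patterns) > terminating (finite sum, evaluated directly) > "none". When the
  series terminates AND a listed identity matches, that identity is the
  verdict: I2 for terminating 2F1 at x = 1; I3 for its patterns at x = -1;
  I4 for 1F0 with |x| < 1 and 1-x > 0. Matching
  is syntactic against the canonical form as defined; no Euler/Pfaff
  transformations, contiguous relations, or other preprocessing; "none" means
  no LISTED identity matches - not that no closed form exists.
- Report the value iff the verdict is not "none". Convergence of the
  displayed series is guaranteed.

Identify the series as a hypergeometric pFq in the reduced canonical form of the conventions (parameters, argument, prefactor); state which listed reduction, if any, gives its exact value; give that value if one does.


At argument -\frac{1}{7}: a 2F1 with upper {1, 1}, lower {2}, scaled by C = -\frac{1}{4}. Verdict: the I6 logarithm reduction matches (the logarithm: parameters (1,1;2), x = -\frac{1}{7}). Sum: \left(-\frac{7}{4}\right) \cdot \ln\left(\frac{8}{7}\right).

First insight: with t_0 = -\frac{1}{4}, the running product (C = -1/4, x = -1/7) telescopes to a rising factorial.
Step ratio: r(k) = -\frac{1}{7} * (k+1) (k+1) / [(k+2) (k+1)] - poly over poly, x = -\frac{1}{7} from leading terms; C = -\frac{1}{4} at k = 0.


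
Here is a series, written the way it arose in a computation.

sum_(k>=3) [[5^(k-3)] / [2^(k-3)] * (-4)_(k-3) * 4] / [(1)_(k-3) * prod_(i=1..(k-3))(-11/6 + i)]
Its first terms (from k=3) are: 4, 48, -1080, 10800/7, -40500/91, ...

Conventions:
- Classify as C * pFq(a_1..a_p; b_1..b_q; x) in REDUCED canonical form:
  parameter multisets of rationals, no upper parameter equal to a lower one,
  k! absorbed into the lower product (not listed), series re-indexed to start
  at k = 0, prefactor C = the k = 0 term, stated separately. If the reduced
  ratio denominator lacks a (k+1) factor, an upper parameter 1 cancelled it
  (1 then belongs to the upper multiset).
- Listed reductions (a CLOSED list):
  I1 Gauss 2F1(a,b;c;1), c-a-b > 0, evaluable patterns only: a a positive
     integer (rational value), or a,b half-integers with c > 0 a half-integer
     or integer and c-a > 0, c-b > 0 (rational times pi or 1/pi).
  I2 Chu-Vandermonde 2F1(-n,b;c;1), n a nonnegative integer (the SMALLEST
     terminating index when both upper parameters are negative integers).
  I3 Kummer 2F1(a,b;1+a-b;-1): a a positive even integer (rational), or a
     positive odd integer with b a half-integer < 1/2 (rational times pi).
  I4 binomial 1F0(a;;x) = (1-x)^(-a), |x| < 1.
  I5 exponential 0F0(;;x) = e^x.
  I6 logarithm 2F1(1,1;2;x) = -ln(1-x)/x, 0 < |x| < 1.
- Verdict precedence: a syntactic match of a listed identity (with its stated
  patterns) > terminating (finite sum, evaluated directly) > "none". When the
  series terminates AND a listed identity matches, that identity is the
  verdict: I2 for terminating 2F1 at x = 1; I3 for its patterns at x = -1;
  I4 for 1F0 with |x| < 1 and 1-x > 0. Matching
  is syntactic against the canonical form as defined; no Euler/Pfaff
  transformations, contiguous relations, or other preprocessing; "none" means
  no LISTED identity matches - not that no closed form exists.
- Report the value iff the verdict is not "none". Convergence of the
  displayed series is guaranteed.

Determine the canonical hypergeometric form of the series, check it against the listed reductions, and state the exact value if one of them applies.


Prefactor 4, argument 5/2: 1F1 with upper {-4} over lower {-5/6}. Verdict: terminating. With -4 upstairs the series is a 5-term polynomial sum; evaluated term by term. Sum: 6352/91.

The tell: t_0 being 4, the two geometric factors (prefactor 4) combine into one argument.
Ratio: r(k) = (5/2) * (k-4) / [(k-5/6) (k+1)] - poly over poly, x = (5/2) from leading terms; C = 4 at k = 0.


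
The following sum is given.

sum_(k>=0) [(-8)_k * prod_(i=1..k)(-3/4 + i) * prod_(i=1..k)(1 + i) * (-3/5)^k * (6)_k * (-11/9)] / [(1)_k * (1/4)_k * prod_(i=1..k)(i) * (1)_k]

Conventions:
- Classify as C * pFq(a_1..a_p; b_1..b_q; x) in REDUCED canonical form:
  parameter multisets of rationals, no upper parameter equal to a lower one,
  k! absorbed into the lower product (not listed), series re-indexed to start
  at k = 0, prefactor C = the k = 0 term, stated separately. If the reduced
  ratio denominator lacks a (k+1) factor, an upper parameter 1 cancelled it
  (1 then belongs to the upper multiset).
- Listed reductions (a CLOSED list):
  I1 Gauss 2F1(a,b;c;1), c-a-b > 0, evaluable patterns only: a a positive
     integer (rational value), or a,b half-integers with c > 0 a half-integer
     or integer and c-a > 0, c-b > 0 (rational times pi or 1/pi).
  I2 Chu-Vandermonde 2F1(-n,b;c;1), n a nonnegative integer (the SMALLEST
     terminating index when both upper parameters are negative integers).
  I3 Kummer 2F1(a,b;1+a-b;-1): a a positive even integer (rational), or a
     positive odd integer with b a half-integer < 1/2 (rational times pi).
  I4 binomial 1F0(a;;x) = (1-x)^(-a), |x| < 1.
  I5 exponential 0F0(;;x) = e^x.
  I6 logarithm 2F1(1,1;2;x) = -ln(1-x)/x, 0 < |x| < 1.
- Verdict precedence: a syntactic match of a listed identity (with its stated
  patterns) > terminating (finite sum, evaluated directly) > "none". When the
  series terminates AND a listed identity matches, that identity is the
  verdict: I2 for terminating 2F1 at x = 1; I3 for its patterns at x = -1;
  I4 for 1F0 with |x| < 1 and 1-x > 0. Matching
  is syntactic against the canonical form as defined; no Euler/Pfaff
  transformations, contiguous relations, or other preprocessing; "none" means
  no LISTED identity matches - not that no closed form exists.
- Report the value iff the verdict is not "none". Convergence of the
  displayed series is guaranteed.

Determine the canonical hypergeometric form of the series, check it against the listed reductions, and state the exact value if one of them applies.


Prefactor -11/9, argument -3/5: 3F2 with upper {-8, 2, 6} over lower {1, 1}. Verdict: terminating - no listed pattern fits, but -8 in the upper list cuts the series at k = 8; direct evaluation. Its exact value is -92558478848/3515625.

Key observation: x = (-3/5) and the running product (C = -11/9) telescopes to a rising factorial.
Adjacent-term ratio: r(k) = (-3/5) * (k-8) (k+2) (k+6) / [(k+1) (k+1) (k+1)] ; factor over Q: parameters, x = (-3/5), and C = -11/9.


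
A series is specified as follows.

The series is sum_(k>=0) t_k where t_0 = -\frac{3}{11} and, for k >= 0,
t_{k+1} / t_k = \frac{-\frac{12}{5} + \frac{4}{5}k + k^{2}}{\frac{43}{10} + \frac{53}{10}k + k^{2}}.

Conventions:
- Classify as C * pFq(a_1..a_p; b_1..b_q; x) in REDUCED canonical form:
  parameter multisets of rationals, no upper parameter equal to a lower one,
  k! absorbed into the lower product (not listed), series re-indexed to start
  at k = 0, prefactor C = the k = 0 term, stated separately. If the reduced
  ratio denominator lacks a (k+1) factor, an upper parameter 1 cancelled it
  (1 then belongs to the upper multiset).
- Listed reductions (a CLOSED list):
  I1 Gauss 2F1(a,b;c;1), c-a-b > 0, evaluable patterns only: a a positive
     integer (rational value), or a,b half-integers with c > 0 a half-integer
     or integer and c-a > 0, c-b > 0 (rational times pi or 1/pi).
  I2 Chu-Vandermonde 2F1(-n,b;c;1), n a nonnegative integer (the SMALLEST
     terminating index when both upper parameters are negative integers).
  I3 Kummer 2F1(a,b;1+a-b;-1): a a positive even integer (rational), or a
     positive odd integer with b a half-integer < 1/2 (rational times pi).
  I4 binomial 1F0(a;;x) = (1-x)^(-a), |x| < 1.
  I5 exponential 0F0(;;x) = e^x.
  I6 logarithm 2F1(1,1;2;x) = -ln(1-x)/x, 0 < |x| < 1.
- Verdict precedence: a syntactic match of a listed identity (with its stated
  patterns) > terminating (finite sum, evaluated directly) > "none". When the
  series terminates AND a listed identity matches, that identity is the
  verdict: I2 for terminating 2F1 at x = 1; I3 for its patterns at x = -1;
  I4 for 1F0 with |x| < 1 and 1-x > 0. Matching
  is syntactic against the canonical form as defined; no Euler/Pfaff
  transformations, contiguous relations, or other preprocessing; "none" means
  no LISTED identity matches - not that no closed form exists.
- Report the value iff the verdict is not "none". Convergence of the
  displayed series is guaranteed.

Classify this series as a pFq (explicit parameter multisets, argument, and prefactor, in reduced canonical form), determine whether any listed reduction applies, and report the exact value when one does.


Canonical form: C = -\frac{3}{11} times 2F1 with upper {-\frac{6}{5}, 2}, lower {\frac{43}{10}}, x = 1. Verdict: Gauss (I1, integer-parameter pattern) matches (x = 1: the Gamma ratio telescopes since c-a-b = 7/2 > 0 and a = 2 in Z>0). Value: -\frac{23}{175}.

Structural cue: x = 1 and roots of the ratio polynomials (C = -3/11) are the negated parameters.
Ratio: r(k) = 1 * (k-\frac{6}{5}) (k+2) / [(k+\frac{43}{10}) (k+1)] - rational in k, leading ratio 1; with t_0 = -\frac{3}{11}, classification follows.


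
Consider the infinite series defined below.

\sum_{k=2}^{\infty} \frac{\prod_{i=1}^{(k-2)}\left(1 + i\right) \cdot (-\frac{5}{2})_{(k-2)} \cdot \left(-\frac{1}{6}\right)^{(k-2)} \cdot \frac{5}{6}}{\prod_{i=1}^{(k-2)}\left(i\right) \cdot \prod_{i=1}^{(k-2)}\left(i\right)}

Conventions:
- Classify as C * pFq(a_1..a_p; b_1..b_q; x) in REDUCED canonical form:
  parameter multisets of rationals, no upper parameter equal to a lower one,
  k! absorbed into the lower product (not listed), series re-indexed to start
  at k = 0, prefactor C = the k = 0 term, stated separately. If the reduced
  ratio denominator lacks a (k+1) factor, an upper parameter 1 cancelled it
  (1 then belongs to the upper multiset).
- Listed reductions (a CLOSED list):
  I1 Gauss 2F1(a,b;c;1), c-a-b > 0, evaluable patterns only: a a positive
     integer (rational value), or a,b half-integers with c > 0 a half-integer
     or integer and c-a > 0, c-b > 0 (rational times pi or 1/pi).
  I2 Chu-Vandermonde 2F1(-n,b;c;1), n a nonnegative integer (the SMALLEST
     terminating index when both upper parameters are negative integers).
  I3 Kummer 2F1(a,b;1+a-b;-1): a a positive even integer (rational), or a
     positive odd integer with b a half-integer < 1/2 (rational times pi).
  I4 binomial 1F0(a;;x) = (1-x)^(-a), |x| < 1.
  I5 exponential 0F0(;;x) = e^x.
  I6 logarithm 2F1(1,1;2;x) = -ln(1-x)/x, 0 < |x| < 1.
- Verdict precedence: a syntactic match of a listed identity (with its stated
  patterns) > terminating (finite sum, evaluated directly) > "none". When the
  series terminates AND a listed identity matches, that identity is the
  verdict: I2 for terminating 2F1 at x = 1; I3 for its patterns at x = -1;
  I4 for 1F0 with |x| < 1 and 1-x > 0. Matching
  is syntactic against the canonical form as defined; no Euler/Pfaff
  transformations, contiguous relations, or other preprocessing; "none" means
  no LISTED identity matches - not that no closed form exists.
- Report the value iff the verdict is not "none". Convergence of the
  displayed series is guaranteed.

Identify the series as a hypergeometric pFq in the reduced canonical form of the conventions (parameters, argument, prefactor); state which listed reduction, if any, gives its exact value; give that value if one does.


At argument -\frac{1}{6}: a 2F1 with upper {-\frac{5}{2}, 2}, lower {1}, scaled by C = \frac{5}{6}. Verdict: no listed reduction: x = -\frac{1}{6} and upper {-\frac{5}{2}, 2} fail every I1-I6 pattern.

First insight: t_0 = \frac{5}{6} here, and the running product (prefactor 5/6) telescopes to a rising factorial.
Step ratio: r(k) = -\frac{1}{6} * (k-\frac{5}{2}) (k+2) / [(k+1) (k+1)] - rational; roots negated = parameters, x = -\frac{1}{6}, C = \frac{5}{6}.


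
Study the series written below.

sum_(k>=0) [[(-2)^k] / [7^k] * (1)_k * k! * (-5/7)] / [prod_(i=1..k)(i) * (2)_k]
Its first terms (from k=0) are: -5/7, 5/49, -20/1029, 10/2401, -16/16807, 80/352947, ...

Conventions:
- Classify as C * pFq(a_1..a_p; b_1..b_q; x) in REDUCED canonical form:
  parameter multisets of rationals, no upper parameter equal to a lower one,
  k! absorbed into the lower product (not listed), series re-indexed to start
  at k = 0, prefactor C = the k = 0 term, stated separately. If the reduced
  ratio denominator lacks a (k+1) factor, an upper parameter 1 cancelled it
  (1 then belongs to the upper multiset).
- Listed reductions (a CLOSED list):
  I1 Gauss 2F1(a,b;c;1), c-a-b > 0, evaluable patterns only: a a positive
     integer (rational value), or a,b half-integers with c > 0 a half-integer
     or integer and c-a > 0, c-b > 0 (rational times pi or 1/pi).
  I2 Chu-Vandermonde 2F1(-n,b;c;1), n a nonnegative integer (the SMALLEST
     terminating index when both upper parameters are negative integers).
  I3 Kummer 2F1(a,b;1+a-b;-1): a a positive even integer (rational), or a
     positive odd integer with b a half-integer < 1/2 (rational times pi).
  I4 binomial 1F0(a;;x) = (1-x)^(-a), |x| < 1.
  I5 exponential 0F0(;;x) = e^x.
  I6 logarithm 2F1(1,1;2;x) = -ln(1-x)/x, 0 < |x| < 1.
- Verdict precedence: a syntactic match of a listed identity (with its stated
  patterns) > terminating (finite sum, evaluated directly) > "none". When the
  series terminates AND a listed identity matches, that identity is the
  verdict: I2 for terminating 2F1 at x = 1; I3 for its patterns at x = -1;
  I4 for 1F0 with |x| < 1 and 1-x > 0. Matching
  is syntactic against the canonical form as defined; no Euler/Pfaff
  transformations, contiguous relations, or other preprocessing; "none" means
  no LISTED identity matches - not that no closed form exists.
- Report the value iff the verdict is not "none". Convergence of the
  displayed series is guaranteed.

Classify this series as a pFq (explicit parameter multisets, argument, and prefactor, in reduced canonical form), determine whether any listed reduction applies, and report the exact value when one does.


The series (x = -2/7) is 2F1: upper {1, 1}, lower {2}, prefactor -5/7. Verdict at x = -2/7: the logarithmic series (I6) matches (the logarithm: parameters (1,1;2), x = -2/7). Sum: (-5/2) * ln(9/7).

Key step: t_0 being -5/7, the product of the first k integers (prefactor -5/7) is k!.
Adjacent-term ratio: r(k) = (-2/7) * (k+1) (k+1) / [(k+2) (k+1)] - rational in k, leading ratio (-2/7); with t_0 = -5/7, classification follows.
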